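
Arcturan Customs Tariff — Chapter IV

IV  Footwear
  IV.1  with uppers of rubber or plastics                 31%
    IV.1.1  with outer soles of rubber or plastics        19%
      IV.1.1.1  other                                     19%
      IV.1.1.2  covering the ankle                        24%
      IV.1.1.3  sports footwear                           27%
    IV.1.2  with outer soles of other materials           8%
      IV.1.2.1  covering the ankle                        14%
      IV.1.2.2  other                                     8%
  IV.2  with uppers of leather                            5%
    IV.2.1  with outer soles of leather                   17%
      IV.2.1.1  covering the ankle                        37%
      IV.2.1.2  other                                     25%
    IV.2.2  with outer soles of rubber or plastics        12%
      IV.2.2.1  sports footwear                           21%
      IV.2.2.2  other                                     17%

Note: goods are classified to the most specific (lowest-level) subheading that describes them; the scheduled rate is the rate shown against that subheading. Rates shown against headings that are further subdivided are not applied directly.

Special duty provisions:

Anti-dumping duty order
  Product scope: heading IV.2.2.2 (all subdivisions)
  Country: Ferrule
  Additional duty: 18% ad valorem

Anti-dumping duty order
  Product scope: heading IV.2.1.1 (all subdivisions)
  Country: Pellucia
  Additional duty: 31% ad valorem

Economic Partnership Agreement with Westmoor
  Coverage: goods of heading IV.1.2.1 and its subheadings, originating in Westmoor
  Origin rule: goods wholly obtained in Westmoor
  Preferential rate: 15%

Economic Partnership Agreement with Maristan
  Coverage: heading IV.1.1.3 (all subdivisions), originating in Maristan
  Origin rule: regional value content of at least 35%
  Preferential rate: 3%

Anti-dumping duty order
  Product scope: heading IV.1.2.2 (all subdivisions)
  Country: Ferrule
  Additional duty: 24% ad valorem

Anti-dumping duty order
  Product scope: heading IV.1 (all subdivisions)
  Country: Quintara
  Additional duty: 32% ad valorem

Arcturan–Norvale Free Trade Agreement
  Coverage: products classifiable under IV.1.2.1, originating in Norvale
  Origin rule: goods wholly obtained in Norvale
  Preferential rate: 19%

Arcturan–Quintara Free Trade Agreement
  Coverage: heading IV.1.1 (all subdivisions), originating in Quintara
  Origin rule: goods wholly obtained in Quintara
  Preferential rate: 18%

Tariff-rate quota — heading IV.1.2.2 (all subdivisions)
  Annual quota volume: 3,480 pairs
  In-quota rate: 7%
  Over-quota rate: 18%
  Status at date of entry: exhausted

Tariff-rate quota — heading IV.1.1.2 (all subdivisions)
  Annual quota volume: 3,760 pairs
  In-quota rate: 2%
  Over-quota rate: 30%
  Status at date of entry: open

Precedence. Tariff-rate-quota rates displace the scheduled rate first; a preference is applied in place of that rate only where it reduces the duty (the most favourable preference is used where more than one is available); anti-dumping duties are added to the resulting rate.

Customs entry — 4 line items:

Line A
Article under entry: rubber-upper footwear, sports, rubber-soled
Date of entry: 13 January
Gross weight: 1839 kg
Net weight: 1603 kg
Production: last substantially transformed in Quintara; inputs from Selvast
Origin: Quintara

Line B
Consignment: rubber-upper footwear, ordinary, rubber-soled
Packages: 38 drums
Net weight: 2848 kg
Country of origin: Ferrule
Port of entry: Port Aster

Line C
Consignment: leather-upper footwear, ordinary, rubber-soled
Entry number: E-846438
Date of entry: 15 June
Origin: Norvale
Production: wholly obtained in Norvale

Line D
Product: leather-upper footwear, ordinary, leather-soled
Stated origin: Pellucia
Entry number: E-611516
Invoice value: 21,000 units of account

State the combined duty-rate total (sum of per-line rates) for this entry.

Line A: rubber-upper → IV.1; rubber-soled → IV.1.1; sports → IV.1.1.3. Scheduled 27%. Quintara agreement on IV.1.1: not wholly obtained; anti-dumping (Quintara, IV.1): +32%; total 27% + 32% = 59%. → 59%.
Line B: rubber-upper → IV.1; rubber-soled → IV.1.1; ordinary → IV.1.1.1. Scheduled 19%. No special measure applies. → 19%.
Line C: leather-upper → IV.2; rubber-soled → IV.2.2; ordinary → IV.2.2.2. Scheduled 17%. Norvale agreement on IV.1.2.1: IV.2.2.2 not covered. → 17%.
Line D: leather-upper → IV.2; leather-soled → IV.2.1; ordinary → IV.2.1.2. Scheduled 25%. No special measure applies. → 25%.
Sum: 59% + 19% + 17% + 25% = 120%.

120%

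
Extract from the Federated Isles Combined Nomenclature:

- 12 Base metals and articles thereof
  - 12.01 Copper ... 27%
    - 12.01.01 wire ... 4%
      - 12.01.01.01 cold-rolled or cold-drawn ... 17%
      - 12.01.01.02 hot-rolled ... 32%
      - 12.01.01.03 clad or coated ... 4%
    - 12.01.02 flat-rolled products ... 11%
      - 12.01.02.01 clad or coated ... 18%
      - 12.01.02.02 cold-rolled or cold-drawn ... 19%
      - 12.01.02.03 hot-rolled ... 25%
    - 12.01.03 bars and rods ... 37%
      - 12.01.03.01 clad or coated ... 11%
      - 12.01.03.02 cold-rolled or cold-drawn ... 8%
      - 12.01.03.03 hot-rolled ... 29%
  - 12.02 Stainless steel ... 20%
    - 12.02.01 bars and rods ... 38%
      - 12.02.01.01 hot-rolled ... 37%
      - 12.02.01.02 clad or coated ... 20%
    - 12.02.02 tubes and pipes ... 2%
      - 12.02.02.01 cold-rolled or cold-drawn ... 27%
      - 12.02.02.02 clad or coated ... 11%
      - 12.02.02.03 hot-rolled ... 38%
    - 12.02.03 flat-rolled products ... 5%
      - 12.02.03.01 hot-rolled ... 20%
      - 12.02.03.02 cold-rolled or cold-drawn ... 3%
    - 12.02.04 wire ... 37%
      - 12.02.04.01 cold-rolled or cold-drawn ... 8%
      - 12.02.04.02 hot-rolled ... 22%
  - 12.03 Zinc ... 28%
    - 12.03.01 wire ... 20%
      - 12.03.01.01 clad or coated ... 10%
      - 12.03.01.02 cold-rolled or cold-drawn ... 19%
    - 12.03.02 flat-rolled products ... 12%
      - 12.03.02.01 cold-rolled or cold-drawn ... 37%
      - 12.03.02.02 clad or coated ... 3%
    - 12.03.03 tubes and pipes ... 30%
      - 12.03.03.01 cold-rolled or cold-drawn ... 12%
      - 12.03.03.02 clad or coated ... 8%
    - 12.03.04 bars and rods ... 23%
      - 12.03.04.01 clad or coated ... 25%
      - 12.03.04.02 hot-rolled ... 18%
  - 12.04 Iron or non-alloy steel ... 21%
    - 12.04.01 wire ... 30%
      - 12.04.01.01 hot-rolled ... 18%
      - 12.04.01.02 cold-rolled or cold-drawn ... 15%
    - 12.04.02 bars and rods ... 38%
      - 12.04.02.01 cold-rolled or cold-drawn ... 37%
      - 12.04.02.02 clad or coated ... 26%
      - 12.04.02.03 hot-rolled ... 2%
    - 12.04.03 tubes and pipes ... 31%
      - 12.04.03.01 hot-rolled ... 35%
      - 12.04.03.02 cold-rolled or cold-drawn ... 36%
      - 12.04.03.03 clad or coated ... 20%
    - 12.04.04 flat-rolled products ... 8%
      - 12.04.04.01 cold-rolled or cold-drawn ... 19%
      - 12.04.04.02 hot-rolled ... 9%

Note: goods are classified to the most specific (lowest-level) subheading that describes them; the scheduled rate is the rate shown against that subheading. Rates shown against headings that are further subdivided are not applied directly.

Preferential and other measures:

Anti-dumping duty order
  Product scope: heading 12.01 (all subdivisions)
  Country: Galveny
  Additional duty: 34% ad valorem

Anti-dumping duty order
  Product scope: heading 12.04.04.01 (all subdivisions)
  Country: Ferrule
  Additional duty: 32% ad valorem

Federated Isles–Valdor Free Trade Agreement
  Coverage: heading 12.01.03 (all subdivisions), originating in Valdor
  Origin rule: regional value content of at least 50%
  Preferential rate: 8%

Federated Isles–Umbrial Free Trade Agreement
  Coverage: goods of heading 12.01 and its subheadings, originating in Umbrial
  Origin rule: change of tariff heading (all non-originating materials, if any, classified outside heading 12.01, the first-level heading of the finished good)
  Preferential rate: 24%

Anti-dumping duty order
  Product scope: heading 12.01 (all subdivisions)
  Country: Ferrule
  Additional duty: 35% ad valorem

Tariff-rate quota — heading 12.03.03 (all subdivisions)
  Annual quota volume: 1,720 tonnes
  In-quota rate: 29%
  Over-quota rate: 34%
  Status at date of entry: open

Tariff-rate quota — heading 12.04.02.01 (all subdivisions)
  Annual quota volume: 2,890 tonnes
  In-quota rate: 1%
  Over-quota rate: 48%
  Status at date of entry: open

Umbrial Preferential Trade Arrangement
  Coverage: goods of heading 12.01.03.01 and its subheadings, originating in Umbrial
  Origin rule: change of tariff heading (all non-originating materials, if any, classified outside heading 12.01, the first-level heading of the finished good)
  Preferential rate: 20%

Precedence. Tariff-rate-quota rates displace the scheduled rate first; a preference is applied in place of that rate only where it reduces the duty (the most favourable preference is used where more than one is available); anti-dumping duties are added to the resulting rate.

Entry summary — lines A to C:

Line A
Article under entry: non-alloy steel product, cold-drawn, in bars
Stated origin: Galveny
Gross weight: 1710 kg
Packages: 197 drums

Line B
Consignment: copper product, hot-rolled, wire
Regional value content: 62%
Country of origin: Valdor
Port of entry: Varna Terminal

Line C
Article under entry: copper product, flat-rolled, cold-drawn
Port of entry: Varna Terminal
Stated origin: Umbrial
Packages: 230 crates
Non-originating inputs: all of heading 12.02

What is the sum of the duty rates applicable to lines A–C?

Line A: non-alloy steel → 12.04; in bars → 12.04.02; cold-drawn → 12.04.02.01. Scheduled 37%. quota on 12.04.02.01 open → in-quota 1%. → 1%.
Line B: copper → 12.01; wire → 12.01.01; hot-rolled → 12.01.01.02. Scheduled 32%. Valdor agreement on 12.01.03: 12.01.01.02 not covered. → 32%.
Line C: copper → 12.01; flat-rolled → 12.01.02; cold-drawn → 12.01.02.02. Scheduled 19%. Umbrial agreement on 12.01: CTH met → 24% available; Umbrial agreement on 12.01.03.01: 12.01.02.02 not covered; preference 24% not lower than 19% → no reduction. → 19%.
Sum: 1% + 32% + 19% = 52%.

52%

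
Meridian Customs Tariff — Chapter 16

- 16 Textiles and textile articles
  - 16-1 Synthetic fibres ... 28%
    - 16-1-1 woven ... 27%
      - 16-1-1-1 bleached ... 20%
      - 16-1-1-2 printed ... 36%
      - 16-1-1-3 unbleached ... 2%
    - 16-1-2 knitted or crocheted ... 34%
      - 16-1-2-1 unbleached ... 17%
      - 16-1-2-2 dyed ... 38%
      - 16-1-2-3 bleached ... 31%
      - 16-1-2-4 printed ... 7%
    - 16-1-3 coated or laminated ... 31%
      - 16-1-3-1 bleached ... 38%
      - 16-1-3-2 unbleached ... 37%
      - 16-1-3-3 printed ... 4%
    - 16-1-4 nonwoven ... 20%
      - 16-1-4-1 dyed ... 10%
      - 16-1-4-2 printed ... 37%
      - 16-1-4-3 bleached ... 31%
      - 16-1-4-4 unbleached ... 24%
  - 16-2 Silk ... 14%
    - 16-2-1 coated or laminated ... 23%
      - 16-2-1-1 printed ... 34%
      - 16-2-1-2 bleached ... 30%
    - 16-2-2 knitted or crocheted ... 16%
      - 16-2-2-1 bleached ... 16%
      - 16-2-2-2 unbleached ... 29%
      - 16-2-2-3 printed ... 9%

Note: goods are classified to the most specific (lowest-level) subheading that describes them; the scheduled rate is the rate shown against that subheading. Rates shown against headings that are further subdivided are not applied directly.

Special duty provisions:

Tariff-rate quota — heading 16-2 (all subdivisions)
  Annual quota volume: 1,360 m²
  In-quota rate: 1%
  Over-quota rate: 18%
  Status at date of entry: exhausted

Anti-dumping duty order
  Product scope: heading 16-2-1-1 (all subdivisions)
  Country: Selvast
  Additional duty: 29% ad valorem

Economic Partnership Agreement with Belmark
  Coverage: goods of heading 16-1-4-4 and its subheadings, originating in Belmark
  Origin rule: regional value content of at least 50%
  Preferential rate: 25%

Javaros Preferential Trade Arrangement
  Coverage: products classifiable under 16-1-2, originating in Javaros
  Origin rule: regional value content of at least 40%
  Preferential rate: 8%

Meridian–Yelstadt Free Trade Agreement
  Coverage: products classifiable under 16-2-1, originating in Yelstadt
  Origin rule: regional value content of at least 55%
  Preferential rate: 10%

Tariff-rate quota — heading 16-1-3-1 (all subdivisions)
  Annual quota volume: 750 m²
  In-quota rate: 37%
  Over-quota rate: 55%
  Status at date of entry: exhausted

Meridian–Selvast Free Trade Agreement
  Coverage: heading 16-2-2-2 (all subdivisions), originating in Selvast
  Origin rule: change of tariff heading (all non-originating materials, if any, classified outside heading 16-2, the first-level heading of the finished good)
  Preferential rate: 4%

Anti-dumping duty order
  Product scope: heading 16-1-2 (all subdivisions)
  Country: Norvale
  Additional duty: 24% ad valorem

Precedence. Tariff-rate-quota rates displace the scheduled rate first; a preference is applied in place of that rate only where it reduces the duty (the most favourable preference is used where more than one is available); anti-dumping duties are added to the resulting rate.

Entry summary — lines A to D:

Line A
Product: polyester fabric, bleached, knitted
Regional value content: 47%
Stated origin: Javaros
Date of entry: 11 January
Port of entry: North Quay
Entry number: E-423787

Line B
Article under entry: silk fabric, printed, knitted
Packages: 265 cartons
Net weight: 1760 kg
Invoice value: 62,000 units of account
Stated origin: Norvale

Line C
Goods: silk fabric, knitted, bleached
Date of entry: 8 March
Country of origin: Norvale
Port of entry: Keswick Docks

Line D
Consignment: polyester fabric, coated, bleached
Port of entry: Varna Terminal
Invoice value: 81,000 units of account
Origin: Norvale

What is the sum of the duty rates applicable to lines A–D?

Line A: polyester → 16-1; knitted → 16-1-2; bleached → 16-1-2-3. Scheduled 31%. Javaros agreement on 16-1-2: RVC ≥ 40% → 8% available; preferential 8%. → 8%.
Line B: silk → 16-2; knitted → 16-2-2; printed → 16-2-2-3. Scheduled 9%. quota on 16-2 exhausted → over-quota 18%. → 18%.
Line C: silk → 16-2; knitted → 16-2-2; bleached → 16-2-2-1. Scheduled 16%. quota on 16-2 exhausted → over-quota 18%. → 18%.
Line D: polyester → 16-1; coated → 16-1-3; bleached → 16-1-3-1. Scheduled 38%. quota on 16-1-3-1 exhausted → over-quota 55%. → 55%.
Sum: 8% + 18% + 18% + 55% = 99%.

99%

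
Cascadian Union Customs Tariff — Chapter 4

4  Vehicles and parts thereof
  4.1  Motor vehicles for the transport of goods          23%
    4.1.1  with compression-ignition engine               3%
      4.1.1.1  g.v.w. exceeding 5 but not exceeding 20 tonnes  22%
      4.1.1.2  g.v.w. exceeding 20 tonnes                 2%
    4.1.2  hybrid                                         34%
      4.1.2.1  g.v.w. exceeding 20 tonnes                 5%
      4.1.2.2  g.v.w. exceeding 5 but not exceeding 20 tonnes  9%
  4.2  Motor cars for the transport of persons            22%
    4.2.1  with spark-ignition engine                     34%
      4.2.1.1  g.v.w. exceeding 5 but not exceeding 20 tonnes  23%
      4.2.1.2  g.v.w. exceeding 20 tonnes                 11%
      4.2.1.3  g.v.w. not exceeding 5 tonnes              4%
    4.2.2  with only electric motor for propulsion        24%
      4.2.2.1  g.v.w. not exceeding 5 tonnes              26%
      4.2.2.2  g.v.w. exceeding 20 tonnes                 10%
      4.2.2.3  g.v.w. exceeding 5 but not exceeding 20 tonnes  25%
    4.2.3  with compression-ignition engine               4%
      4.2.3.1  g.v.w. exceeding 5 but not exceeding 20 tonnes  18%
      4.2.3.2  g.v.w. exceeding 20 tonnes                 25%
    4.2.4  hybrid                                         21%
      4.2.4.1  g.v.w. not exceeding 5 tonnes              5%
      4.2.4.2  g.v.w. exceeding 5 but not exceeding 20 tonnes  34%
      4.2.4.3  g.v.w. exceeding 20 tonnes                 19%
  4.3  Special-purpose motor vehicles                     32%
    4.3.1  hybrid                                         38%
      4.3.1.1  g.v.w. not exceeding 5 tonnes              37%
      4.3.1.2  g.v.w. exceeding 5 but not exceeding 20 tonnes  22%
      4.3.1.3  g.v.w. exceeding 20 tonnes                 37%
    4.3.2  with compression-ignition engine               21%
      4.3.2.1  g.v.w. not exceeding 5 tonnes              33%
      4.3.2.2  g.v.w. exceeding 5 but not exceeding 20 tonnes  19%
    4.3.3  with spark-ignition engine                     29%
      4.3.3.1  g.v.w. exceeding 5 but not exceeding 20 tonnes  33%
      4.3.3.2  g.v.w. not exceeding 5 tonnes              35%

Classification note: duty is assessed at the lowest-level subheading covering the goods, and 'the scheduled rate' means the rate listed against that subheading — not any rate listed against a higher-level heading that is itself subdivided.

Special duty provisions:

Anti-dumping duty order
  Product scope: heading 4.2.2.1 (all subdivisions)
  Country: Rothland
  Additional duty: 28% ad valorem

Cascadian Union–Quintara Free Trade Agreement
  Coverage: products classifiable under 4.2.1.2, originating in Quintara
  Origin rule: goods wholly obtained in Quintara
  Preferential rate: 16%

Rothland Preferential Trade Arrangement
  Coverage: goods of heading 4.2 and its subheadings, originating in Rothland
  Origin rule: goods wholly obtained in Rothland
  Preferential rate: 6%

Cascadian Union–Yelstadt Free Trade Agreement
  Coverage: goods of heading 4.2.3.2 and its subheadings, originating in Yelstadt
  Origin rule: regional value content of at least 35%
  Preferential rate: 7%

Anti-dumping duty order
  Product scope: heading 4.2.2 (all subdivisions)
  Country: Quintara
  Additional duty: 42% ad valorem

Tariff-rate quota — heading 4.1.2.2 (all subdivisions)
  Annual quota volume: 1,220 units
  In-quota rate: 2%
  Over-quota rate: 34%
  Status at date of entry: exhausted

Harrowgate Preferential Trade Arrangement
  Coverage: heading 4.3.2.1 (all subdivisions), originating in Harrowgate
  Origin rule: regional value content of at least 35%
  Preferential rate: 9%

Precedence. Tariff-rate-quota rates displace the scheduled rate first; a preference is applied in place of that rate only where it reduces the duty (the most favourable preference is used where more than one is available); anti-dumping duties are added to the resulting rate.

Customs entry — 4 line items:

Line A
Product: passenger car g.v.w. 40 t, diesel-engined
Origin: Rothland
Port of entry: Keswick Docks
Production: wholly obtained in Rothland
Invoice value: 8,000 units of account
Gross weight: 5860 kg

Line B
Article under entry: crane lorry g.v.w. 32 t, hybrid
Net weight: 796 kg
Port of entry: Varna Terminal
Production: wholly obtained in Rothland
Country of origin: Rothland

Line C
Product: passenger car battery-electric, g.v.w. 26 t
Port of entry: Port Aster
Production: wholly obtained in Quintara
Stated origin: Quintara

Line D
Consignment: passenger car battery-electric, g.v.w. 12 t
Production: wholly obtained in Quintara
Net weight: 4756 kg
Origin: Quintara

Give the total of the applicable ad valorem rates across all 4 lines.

Line A: passenger car → 4.2; diesel-engined → 4.2.3; g.v.w. 40 t → 4.2.3.2. Scheduled 25%. Rothland agreement on 4.2: wholly obtained → 6% available; preferential 6%. → 6%.
Line B: crane lorry → 4.3; hybrid → 4.3.1; g.v.w. 32 t → 4.3.1.3. Scheduled 37%. Rothland agreement on 4.2: 4.3.1.3 not covered. → 37%.
Line C: passenger car → 4.2; battery-electric → 4.2.2; g.v.w. 26 t → 4.2.2.2. Scheduled 10%. Quintara agreement on 4.2.1.2: 4.2.2.2 not covered; anti-dumping (Quintara, 4.2.2): +42%; total 10% + 42% = 52%. → 52%.
Line D: passenger car → 4.2; battery-electric → 4.2.2; g.v.w. 12 t → 4.2.2.3. Scheduled 25%. Quintara agreement on 4.2.1.2: 4.2.2.3 not covered; anti-dumping (Quintara, 4.2.2): +42%; total 25% + 42% = 67%. → 67%.
Sum: 6% + 37% + 52% + 67% = 162%.

162%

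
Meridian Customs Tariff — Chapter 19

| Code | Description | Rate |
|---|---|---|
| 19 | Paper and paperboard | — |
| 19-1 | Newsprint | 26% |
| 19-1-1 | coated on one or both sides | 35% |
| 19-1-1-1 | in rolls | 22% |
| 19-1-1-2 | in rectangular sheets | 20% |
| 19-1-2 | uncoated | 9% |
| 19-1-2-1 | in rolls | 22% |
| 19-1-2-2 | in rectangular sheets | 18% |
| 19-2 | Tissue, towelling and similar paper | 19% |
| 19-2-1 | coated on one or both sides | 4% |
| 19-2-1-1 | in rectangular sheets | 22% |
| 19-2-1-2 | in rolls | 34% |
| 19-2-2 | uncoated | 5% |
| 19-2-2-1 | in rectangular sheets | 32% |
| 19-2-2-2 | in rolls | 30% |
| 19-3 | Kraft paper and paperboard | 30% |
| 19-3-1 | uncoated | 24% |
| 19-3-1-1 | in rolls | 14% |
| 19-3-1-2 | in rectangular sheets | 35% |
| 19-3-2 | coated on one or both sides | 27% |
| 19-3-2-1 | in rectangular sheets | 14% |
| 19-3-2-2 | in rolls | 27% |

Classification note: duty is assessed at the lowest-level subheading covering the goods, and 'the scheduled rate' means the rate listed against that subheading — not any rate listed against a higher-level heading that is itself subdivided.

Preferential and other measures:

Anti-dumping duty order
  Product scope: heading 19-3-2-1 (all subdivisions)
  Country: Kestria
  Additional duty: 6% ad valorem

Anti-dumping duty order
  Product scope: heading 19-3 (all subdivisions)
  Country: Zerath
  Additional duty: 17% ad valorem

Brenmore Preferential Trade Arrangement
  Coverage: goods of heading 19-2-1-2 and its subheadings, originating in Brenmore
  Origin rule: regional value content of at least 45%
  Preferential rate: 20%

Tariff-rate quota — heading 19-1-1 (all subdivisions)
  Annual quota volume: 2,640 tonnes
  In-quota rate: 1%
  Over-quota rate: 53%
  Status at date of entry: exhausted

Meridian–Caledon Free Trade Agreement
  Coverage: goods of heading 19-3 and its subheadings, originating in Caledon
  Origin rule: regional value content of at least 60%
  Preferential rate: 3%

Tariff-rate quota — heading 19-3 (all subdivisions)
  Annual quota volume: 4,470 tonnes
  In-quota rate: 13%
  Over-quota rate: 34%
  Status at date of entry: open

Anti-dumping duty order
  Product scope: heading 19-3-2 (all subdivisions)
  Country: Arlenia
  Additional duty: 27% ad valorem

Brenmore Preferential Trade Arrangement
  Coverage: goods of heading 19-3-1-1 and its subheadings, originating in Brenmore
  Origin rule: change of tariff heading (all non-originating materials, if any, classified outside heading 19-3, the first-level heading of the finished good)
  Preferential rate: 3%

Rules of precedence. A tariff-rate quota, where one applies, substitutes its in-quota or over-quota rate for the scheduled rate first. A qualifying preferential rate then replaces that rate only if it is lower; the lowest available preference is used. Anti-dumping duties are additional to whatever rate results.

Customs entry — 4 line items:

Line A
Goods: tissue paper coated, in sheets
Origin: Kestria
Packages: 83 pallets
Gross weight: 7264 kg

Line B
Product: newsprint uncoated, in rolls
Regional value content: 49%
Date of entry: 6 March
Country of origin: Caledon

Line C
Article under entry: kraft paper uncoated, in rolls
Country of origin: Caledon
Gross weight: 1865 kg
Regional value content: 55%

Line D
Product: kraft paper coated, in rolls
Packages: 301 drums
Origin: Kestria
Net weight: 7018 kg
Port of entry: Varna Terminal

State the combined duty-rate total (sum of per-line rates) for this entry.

Line A: tissue paper → 19-2; coated → 19-2-1; in sheets → 19-2-1-1. Scheduled 22%. No special measure applies. → 22%.
Line B: newsprint → 19-1; uncoated → 19-1-2; in rolls → 19-1-2-1. Scheduled 22%. Caledon agreement on 19-3: 19-1-2-1 not covered. → 22%.
Line C: kraft paper → 19-3; uncoated → 19-3-1; in rolls → 19-3-1-1. Scheduled 14%. quota on 19-3 open → in-quota 13%; Caledon agreement on 19-3: RVC < 60%. → 13%.
Line D: kraft paper → 19-3; coated → 19-3-2; in rolls → 19-3-2-2. Scheduled 27%. quota on 19-3 open → in-quota 13%. → 13%.
Sum: 22% + 22% + 13% + 13% = 70%.

70%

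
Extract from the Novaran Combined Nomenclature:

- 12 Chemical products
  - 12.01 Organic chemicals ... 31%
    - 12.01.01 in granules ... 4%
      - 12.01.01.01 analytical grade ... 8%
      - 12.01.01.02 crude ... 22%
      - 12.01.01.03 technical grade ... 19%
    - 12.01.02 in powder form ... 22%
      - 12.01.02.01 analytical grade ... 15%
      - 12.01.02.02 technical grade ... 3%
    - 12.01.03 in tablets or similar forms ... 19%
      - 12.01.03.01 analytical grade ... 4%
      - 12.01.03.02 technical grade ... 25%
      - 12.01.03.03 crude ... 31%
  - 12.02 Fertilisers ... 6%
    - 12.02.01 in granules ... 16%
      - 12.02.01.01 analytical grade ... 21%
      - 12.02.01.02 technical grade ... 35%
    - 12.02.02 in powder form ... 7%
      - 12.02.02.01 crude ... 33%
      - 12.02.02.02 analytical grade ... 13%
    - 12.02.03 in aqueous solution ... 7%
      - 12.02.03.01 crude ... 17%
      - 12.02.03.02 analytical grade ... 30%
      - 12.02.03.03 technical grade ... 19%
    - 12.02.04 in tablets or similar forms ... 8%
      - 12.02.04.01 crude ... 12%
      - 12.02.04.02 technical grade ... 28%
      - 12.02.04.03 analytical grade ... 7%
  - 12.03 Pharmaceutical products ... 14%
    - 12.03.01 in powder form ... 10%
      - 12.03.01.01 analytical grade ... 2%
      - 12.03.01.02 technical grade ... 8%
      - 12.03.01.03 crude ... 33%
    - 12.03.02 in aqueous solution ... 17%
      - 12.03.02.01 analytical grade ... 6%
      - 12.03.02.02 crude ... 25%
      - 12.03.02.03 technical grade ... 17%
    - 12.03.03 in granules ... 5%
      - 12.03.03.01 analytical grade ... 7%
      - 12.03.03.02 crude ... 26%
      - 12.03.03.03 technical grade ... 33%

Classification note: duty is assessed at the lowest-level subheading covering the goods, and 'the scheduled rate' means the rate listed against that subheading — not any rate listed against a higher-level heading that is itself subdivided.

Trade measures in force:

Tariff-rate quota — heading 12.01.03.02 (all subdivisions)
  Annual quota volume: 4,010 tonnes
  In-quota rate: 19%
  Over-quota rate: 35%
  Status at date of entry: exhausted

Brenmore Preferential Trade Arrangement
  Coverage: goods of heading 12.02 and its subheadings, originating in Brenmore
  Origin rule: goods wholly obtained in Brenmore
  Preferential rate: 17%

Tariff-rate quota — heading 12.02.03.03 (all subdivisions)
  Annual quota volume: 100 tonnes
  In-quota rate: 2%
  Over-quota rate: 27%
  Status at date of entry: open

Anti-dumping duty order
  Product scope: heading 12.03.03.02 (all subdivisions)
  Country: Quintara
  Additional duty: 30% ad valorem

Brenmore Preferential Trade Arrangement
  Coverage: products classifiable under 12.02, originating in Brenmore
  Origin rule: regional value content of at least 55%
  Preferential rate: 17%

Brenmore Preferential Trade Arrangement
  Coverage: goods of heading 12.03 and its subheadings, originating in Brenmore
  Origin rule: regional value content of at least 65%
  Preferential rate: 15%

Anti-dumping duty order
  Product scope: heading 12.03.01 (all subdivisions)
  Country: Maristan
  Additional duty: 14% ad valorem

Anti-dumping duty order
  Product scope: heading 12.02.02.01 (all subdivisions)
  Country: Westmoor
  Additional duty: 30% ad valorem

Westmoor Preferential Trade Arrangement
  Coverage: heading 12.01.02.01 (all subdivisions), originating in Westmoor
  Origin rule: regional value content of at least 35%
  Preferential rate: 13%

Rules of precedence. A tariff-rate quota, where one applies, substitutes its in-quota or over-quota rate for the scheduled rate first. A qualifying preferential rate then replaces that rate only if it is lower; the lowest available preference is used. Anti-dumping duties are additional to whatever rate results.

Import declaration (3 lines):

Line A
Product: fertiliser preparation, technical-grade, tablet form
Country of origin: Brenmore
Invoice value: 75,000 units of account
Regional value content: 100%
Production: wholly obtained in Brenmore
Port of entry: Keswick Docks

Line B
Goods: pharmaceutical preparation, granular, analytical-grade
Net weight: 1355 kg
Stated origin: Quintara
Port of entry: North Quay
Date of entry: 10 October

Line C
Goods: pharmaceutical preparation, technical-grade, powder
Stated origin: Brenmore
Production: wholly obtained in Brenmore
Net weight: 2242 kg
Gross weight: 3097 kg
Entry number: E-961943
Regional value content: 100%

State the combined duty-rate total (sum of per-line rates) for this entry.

32%

Line A: fertiliser → 12.02; tablet form → 12.02.04; technical-grade → 12.02.04.02. Scheduled 28%. Brenmore agreement on 12.02: wholly obtained → 17% available; Brenmore agreement on 12.02: RVC ≥ 55% → 17% available; Brenmore agreement on 12.03: 12.02.04.02 not covered; preferential 17%. → 17%.
Line B: pharmaceutical → 12.03; granular → 12.03.03; analytical-grade → 12.03.03.01. Scheduled 7%. No special measure applies. → 7%.
Line C: pharmaceutical → 12.03; powder → 12.03.01; technical-grade → 12.03.01.02. Scheduled 8%. Brenmore agreement on 12.02: 12.03.01.02 not covered; Brenmore agreement on 12.02: 12.03.01.02 not covered; Brenmore agreement on 12.03: RVC ≥ 65% → 15% available; preference 15% not lower than 8% → no reduction. → 8%.
Sum: 17% + 7% + 8% = 32%.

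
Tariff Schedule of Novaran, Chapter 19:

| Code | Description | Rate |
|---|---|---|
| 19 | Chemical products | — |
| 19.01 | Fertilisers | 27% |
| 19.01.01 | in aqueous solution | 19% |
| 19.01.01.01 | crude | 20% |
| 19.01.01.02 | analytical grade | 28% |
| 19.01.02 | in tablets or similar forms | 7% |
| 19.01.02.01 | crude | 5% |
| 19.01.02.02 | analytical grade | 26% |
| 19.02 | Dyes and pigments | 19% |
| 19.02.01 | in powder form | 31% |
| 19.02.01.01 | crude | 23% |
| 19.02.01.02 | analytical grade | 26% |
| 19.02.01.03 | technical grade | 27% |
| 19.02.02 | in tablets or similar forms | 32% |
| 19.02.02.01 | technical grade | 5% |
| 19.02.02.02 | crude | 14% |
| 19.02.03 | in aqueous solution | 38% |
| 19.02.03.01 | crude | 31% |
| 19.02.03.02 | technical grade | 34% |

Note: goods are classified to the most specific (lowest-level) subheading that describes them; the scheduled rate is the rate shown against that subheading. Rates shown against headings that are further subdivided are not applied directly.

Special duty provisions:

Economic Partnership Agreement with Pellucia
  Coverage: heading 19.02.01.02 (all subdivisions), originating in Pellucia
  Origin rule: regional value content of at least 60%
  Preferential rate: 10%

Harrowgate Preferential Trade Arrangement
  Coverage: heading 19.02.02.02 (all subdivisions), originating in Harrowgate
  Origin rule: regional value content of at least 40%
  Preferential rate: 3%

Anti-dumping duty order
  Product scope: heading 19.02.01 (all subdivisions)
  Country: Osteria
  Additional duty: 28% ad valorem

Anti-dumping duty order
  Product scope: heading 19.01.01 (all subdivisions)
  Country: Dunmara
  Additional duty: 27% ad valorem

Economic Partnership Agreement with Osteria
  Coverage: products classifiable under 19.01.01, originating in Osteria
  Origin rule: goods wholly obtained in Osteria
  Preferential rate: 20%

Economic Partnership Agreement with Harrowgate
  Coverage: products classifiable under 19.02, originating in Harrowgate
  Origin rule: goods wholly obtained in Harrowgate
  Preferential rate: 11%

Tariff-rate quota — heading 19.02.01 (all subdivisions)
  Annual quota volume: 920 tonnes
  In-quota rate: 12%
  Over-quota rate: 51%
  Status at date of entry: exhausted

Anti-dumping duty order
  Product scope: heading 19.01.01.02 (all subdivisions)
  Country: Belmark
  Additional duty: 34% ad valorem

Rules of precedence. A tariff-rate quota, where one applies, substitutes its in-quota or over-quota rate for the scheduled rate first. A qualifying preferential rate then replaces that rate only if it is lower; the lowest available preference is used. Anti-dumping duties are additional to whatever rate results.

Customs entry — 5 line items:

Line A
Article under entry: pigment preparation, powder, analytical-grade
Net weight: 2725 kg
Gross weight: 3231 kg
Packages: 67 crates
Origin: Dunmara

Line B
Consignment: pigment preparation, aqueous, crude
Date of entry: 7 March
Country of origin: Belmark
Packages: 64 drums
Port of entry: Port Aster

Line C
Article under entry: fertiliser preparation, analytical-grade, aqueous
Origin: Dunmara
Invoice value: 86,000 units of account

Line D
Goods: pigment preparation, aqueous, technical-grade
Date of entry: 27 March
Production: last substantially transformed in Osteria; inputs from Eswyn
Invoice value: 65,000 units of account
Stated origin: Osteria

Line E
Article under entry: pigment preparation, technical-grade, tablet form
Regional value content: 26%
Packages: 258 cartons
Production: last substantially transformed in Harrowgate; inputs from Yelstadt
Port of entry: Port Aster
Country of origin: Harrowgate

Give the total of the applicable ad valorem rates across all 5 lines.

Line A: pigment → 19.02; powder → 19.02.01; analytical-grade → 19.02.01.02. Scheduled 26%. quota on 19.02.01 exhausted → over-quota 51%. → 51%.
Line B: pigment → 19.02; aqueous → 19.02.03; crude → 19.02.03.01. Scheduled 31%. No special measure applies. → 31%.
Line C: fertiliser → 19.01; aqueous → 19.01.01; analytical-grade → 19.01.01.02. Scheduled 28%. anti-dumping (Dunmara, 19.01.01): +27%; total 28% + 27% = 55%. → 55%.
Line D: pigment → 19.02; aqueous → 19.02.03; technical-grade → 19.02.03.02. Scheduled 34%. Osteria agreement on 19.01.01: 19.02.03.02 not covered. → 34%.
Line E: pigment → 19.02; tablet form → 19.02.02; technical-grade → 19.02.02.01. Scheduled 5%. Harrowgate agreement on 19.02.02.02: 19.02.02.01 not covered; Harrowgate agreement on 19.02: not wholly obtained. → 5%.
Sum: 51% + 31% + 55% + 34% + 5% = 176%.

176%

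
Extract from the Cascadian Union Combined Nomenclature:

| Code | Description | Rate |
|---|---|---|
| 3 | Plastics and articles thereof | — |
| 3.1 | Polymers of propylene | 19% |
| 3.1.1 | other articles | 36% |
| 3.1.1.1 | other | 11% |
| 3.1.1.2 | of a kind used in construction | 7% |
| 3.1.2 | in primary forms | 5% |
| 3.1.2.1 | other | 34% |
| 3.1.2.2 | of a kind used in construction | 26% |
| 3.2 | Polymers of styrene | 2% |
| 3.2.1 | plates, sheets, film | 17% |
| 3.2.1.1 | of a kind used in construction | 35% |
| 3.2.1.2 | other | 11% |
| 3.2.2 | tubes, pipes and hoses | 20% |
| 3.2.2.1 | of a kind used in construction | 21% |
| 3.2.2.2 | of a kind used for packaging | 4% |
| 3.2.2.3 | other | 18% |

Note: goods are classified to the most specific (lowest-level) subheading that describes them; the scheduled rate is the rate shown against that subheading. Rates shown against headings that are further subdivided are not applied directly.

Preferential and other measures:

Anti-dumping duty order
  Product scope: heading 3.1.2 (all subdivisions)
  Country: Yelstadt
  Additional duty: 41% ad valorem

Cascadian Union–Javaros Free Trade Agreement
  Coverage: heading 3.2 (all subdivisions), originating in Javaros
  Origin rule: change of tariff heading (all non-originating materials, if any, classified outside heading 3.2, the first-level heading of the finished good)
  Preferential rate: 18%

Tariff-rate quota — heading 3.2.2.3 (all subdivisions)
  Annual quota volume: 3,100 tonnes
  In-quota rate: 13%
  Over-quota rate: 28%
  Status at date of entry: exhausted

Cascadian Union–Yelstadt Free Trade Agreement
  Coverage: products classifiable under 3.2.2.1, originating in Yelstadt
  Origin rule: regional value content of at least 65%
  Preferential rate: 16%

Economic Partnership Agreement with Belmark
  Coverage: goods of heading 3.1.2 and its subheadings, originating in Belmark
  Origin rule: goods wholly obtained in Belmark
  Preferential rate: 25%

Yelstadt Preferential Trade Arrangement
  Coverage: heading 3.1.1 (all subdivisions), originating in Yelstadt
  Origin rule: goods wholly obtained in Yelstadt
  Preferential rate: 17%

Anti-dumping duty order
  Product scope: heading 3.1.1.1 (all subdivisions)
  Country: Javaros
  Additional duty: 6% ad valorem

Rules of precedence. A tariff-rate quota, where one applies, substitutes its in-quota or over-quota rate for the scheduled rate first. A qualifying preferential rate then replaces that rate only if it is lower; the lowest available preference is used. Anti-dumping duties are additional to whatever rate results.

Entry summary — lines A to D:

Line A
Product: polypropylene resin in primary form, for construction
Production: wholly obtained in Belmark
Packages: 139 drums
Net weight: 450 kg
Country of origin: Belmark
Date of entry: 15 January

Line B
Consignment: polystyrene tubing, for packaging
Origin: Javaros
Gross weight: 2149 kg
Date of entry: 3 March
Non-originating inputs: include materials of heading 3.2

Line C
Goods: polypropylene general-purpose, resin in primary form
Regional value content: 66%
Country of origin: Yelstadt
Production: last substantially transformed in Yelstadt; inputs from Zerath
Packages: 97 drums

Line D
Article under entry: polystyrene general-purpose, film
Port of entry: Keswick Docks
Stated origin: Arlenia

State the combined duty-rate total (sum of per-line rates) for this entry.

Line A: polypropylene → 3.1; resin in primary form → 3.1.2; for construction → 3.1.2.2. Scheduled 26%. Belmark agreement on 3.1.2: wholly obtained → 25% available; preferential 25%. → 25%.
Line B: polystyrene → 3.2; tubing → 3.2.2; for packaging → 3.2.2.2. Scheduled 4%. Javaros agreement on 3.2: CTH not met. → 4%.
Line C: polypropylene → 3.1; resin in primary form → 3.1.2; general-purpose → 3.1.2.1. Scheduled 34%. Yelstadt agreement on 3.2.2.1: 3.1.2.1 not covered; Yelstadt agreement on 3.1.1: 3.1.2.1 not covered; anti-dumping (Yelstadt, 3.1.2): +41%; total 34% + 41% = 75%. → 75%.
Line D: polystyrene → 3.2; film → 3.2.1; general-purpose → 3.2.1.2. Scheduled 11%. No special measure applies. → 11%.
Sum: 25% + 4% + 75% + 11% = 115%.

115%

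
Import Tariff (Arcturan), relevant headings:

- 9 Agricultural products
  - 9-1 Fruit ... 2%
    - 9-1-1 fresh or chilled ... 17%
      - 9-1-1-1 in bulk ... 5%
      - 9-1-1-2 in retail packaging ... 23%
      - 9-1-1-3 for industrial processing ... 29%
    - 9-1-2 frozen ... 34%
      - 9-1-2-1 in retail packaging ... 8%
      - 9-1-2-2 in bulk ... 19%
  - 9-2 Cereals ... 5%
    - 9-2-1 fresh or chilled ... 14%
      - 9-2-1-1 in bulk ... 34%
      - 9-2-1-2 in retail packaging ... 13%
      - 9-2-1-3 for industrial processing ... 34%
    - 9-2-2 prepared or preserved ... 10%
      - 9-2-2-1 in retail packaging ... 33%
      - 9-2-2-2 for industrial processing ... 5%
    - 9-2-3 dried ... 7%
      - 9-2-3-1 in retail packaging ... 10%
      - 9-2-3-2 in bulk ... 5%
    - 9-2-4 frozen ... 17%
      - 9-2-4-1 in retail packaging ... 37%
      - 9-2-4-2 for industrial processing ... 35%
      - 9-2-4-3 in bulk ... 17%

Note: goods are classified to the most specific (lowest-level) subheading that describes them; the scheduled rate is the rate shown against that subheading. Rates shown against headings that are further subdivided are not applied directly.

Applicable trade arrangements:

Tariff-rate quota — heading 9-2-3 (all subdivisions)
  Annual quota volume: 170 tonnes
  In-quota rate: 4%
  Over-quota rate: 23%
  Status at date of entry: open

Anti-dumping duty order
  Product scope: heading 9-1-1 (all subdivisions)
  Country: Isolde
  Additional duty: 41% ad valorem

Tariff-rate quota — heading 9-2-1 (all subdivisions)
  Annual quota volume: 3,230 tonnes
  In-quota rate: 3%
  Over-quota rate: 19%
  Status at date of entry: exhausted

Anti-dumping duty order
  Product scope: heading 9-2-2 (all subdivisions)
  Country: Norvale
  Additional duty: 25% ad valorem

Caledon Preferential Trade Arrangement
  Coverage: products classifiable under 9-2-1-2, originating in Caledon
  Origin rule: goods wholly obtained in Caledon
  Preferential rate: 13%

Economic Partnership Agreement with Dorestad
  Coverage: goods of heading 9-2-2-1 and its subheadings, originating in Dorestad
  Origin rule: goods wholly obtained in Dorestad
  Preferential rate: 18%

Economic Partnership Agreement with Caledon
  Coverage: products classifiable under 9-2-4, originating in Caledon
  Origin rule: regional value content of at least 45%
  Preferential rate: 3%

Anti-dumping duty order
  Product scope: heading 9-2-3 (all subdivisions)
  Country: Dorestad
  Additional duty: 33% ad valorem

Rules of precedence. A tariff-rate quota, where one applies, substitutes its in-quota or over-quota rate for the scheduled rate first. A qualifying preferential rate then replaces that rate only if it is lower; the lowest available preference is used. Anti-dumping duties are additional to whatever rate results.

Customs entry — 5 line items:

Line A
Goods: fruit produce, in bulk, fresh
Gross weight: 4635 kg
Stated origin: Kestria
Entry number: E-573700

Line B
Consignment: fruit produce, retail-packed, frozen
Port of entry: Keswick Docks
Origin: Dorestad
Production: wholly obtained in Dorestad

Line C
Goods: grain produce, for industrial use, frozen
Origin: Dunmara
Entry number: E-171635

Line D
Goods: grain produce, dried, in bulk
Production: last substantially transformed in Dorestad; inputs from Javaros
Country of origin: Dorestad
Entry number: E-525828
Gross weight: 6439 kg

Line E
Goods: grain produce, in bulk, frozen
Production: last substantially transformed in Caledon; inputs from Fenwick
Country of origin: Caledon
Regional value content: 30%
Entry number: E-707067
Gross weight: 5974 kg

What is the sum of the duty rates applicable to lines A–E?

Line A: fruit → 9-1; fresh → 9-1-1; in bulk → 9-1-1-1. Scheduled 5%. No special measure applies. → 5%.
Line B: fruit → 9-1; frozen → 9-1-2; retail-packed → 9-1-2-1. Scheduled 8%. Dorestad agreement on 9-2-2-1: 9-1-2-1 not covered. → 8%.
Line C: grain → 9-2; frozen → 9-2-4; for industrial use → 9-2-4-2. Scheduled 35%. No special measure applies. → 35%.
Line D: grain → 9-2; dried → 9-2-3; in bulk → 9-2-3-2. Scheduled 5%. quota on 9-2-3 open → in-quota 4%; Dorestad agreement on 9-2-2-1: 9-2-3-2 not covered; anti-dumping (Dorestad, 9-2-3): +33%; total 4% + 33% = 37%. → 37%.
Line E: grain → 9-2; frozen → 9-2-4; in bulk → 9-2-4-3. Scheduled 17%. Caledon agreement on 9-2-1-2: 9-2-4-3 not covered; Caledon agreement on 9-2-4: RVC < 45%. → 17%.
Sum: 5% + 8% + 35% + 37% + 17% = 102%.

102%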